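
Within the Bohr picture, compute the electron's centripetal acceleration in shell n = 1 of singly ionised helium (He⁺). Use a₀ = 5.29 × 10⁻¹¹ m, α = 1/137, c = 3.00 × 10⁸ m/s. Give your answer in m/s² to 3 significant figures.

r = n²a₀/Z = 2.65 × 10⁻¹¹ m, v = Zαc/n = 4.38 × 10⁶ m/s
a = v²/r = (4.38 × 10⁶)² / 2.65 × 10⁻¹¹ = 7.25 × 10²³ m/s²

7.25 × 10²³ m/s²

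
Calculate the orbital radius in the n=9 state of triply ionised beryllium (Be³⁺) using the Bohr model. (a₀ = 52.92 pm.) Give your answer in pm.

r_n = n²a₀/Z = 9² × 52.92 / 4
    = 81 × 52.92 / 4 = 1072 pm

1072 pm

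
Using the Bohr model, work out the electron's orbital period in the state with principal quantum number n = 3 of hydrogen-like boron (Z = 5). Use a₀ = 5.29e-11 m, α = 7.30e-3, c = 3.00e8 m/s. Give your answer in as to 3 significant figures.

164 as

r = n²a₀/Z = 3²·5.29e-11/5 = 9.52e-11 m
v = Zαc/n = 5·0.00730·3.00e8/3 = 3.65e6 m/s
T = 2πr/v = 1.64e-16 s = 164 as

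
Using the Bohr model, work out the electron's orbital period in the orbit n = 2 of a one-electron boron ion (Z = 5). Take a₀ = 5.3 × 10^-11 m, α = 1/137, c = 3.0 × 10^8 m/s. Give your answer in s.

4.9 × 10^-17 s

r = n²a₀/Z = 2²·5.3 × 10^-11/5 = 4.2 × 10^-11 m
v = Zαc/n = 5·0.0073·3.0 × 10^8/2 = 5.5 × 10^6 m/s
T = 2πr/v = 4.9 × 10^-17 s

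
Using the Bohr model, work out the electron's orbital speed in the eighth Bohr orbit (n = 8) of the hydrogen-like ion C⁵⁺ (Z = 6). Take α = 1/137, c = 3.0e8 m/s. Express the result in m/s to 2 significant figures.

1.6e6 m/s

v_n = Zαc/n = 6 × 0.0073 × 3.0e8 / 8
    = 1.6e6 m/s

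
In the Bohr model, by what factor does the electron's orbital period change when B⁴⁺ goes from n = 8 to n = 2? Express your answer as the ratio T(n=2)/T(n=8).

1/64

T ∝ Z^-2 · n^3; with Z fixed, T ∝ n^3.
T(n=2)/T(n=8) = (2/8)^3 = 1/64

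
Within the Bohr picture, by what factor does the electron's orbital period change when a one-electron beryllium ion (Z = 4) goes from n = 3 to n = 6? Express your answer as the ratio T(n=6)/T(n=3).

8

T ∝ Z^-2 · n^3; with Z fixed, T ∝ n^3.
T(n=6)/T(n=3) = (6/3)^3 = 8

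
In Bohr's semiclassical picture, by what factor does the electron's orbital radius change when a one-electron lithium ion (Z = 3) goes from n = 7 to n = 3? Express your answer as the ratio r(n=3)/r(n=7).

r ∝ Z^-1 · n^2; with Z fixed, r ∝ n^2.
r(n=3)/r(n=7) = (3/7)^2 = 9/49

9/49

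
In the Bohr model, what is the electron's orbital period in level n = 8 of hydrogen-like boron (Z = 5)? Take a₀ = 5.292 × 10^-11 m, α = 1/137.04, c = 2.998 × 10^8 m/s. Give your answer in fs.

r = n²a₀/Z = 8²·5.292 × 10^-11/5 = 6.774 × 10^-10 m
v = Zαc/n = 5·0.007297·2.998 × 10^8/8 = 1.367 × 10^6 m/s
T = 2πr/v = 3.113 × 10^-15 s = 3.113 fs

3.113 fs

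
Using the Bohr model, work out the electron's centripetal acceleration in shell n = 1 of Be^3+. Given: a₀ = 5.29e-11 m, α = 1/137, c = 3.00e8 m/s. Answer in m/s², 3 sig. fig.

5.80e24 m/s²

r = n²a₀/Z = 1.32e-11 m, v = Zαc/n = 8.76e6 m/s
a = v²/r = (8.76e6)² / 1.32e-11 = 5.80e24 m/s²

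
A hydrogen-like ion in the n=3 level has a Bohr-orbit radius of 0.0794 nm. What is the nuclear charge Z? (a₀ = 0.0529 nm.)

r_n = n²a₀/Z ⇒ Z = n²a₀/r = 3² × 0.0529 / 0.0794 ≈ 6.00
Z = 6

6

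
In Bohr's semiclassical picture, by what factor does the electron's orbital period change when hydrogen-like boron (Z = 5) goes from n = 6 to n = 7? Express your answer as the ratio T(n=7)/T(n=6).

T ∝ Z^-2 · n^3; with Z fixed, T ∝ n^3.
T(n=7)/T(n=6) = (7/6)^3 = 343/216

343/216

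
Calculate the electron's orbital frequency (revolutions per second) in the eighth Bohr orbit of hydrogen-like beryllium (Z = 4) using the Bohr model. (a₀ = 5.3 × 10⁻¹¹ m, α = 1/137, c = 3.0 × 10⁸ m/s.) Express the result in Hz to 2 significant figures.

2.1 × 10¹⁴ Hz

r = n²a₀/Z = 8.5 × 10⁻¹⁰ m, v = Zαc/n = 1.1 × 10⁶ m/s
f = v/(2πr) = 2.1 × 10¹⁴ Hz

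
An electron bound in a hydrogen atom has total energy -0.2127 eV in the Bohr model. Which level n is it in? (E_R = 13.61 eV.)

8

E_n = −E_R Z²/n² ⇒ n² = E_R Z²/(−E_n) = 13.61 × 1² / 0.2127 ≈ 63.99
n = 8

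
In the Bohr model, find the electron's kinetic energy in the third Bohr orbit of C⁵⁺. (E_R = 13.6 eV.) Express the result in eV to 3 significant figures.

For a Coulomb orbit the virial theorem gives K = −E_n.
E_n = −E_R·Z²/n², so K = E_R·Z²/n² = 13.6 × 6²/3² = 54.4 eV

54.4 eV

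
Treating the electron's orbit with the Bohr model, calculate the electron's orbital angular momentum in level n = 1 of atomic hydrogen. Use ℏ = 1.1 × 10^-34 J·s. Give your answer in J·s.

1.1 × 10^-34 J·s

L_n = nℏ = 1 × 1.1 × 10^-34 = 1.1 × 10^-34 J·s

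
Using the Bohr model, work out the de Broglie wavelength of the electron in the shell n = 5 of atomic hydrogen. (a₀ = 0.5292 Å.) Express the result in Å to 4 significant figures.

The Bohr quantisation condition is nλ = 2πr_n.
r_n = n²a₀/Z = 13.23 Å
λ = 2πr_n/n = 2π·13.23/5 = 16.63 Å

16.63 Å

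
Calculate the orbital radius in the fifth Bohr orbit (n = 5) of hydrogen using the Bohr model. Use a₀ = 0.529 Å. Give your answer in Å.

13.2 Å

r_n = n²a₀/Z = 5² × 0.529 / 1
    = 25 × 0.529 / 1 = 13.2 Å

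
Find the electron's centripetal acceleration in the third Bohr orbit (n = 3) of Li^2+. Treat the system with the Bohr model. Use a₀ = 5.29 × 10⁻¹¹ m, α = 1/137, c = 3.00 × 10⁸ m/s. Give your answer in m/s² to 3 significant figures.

r = n²a₀/Z = 1.59 × 10⁻¹⁰ m, v = Zαc/n = 2.19 × 10⁶ m/s
a = v²/r = (2.19 × 10⁶)² / 1.59 × 10⁻¹⁰ = 3.02 × 10²² m/s²

3.02 × 10²² m/s²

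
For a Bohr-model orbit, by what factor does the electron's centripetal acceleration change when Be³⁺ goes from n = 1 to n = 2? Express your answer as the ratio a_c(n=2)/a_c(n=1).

a_c ∝ Z^3 · n^-4; with Z fixed, a_c ∝ n^-4.
a_c(n=2)/a_c(n=1) = (2/1)^-4 = 1/16

1/16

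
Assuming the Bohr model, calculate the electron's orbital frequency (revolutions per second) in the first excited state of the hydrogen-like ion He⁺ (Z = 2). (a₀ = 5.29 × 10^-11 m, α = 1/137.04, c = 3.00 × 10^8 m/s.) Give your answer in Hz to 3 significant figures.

r = n²a₀/Z = 1.06 × 10^-10 m, v = Zαc/n = 2.19 × 10^6 m/s
f = v/(2πr) = 3.29 × 10^15 Hz

3.29 × 10^15 Hz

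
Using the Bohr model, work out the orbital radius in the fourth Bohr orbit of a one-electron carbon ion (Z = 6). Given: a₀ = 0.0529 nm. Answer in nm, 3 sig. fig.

r_n = n²a₀/Z = 4² × 0.0529 / 6
    = 16 × 0.0529 / 6 = 0.141 nm

0.141 nm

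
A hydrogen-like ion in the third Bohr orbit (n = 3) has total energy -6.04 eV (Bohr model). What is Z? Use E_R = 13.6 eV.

E_n = −E_R Z²/n² ⇒ Z² = −E_n n²/E_R = 6.04 × 3² / 13.6 ≈ 4.00
Z = 2

2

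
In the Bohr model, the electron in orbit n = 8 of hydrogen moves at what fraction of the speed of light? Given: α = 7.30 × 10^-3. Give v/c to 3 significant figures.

v_n = Zαc/n, so v/c = Zα/n = 1 × 0.00730 / 8 = 0.000913

0.000913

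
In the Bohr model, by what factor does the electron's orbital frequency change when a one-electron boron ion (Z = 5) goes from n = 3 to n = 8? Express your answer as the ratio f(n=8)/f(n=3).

f ∝ Z^2 · n^-3; with Z fixed, f ∝ n^-3.
f(n=8)/f(n=3) = (8/3)^-3 = 27/512

27/512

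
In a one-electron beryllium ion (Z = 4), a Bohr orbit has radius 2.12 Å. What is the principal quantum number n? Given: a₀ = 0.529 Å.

4

r_n = n²a₀/Z ⇒ n² = rZ/a₀ = 2.12 × 4 / 0.529 ≈ 16.03
n = 4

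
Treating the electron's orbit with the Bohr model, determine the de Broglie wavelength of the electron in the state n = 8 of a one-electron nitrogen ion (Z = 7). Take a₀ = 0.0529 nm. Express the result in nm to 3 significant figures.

0.380 nm

The Bohr quantisation condition is nλ = 2πr_n.
r_n = n²a₀/Z = 0.484 nm
λ = 2πr_n/n = 2π·0.484/8 = 0.380 nm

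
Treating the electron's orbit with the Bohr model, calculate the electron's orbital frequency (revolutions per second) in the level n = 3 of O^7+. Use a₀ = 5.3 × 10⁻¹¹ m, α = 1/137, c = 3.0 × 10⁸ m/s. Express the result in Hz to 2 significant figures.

1.6 × 10¹⁶ Hz

r = n²a₀/Z = 6.0 × 10⁻¹¹ m, v = Zαc/n = 5.8 × 10⁶ m/s
f = v/(2πr) = 1.6 × 10¹⁶ Hz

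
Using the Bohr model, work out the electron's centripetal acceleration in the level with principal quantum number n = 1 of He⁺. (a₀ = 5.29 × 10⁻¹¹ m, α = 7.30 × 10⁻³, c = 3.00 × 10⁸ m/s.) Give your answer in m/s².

7.25 × 10²³ m/s²

r = n²a₀/Z = 2.65 × 10⁻¹¹ m, v = Zαc/n = 4.38 × 10⁶ m/s
a = v²/r = (4.38 × 10⁶)² / 2.65 × 10⁻¹¹ = 7.25 × 10²³ m/s²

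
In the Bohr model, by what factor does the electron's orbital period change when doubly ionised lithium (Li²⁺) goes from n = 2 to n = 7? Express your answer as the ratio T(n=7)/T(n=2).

343/8

T ∝ Z^-2 · n^3; with Z fixed, T ∝ n^3.
T(n=7)/T(n=2) = (7/2)^3 = 343/8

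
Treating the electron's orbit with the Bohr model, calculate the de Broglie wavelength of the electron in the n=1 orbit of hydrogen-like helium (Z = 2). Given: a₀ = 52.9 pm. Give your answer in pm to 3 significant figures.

The Bohr quantisation condition is nλ = 2πr_n.
r_n = n²a₀/Z = 26.4 pm
λ = 2πr_n/n = 2π·26.4/1 = 166 pm

166 pm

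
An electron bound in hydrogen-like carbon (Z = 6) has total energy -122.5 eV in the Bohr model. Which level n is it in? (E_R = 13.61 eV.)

2

E_n = −E_R Z²/n² ⇒ n² = E_R Z²/(−E_n) = 13.61 × 6² / 122.5 ≈ 4.00
n = 2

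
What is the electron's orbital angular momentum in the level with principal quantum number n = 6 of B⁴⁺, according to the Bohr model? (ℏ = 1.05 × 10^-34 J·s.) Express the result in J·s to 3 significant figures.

L_n = nℏ = 6 × 1.05 × 10^-34 = 6.30 × 10^-34 J·s

6.30 × 10^-34 J·s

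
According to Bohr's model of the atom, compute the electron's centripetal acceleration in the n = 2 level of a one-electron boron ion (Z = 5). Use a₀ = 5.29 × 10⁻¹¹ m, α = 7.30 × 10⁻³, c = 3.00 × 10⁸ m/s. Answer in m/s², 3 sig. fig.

7.08 × 10²³ m/s²

r = n²a₀/Z = 4.23 × 10⁻¹¹ m, v = Zαc/n = 5.47 × 10⁶ m/s
a = v²/r = (5.47 × 10⁶)² / 4.23 × 10⁻¹¹ = 7.08 × 10²³ m/s²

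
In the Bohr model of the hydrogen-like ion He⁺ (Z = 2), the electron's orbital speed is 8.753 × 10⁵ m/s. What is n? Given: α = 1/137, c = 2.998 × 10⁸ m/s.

5

v_n = Zαc/n ⇒ n = Zαc/v = 2 × 0.007299 × 2.998 × 10⁸ / 8.753 × 10⁵ ≈ 5.00
n = 5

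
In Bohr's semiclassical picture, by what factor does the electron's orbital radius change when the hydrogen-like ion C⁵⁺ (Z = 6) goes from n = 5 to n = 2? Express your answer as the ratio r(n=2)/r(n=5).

r ∝ Z^-1 · n^2; with Z fixed, r ∝ n^2.
r(n=2)/r(n=5) = (2/5)^2 = 4/25

4/25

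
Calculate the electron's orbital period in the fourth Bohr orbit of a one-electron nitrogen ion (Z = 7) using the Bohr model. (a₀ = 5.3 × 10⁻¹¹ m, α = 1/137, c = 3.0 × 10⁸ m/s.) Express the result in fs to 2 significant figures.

r = n²a₀/Z = 4²·5.3 × 10⁻¹¹/7 = 1.2 × 10⁻¹⁰ m
v = Zαc/n = 7·0.0073·3.0 × 10⁸/4 = 3.8 × 10⁶ m/s
T = 2πr/v = 2.0 × 10⁻¹⁶ s = 0.20 fs

0.20 fs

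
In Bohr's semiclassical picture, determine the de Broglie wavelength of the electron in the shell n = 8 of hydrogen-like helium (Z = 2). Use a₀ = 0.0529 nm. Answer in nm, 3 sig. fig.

The Bohr quantisation condition is nλ = 2πr_n.
r_n = n²a₀/Z = 1.69 nm
λ = 2πr_n/n = 2π·1.69/8 = 1.33 nm

1.33 nm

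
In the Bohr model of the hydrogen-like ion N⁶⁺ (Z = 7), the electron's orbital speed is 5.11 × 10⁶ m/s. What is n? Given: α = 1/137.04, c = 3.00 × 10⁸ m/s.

v_n = Zαc/n ⇒ n = Zαc/v = 7 × 0.00730 × 3.00 × 10⁸ / 5.11 × 10⁶ ≈ 3.00
n = 3

3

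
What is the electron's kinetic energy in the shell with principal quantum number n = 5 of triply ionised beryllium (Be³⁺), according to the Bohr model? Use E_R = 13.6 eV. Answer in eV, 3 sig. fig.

8.70 eV

For a Coulomb orbit the virial theorem gives K = −E_n.
E_n = −E_R·Z²/n², so K = E_R·Z²/n² = 13.6 × 4²/5² = 8.70 eV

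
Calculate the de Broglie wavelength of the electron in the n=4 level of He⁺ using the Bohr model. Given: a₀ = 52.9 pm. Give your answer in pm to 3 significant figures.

The Bohr quantisation condition is nλ = 2πr_n.
r_n = n²a₀/Z = 423 pm
λ = 2πr_n/n = 2π·423/4 = 665 pm

665 pm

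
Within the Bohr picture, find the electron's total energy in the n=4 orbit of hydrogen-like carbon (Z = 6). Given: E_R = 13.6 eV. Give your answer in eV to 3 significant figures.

-30.6 eV

E_n = −E_R·Z²/n² = −13.6 × 6²/4² = -30.6 eV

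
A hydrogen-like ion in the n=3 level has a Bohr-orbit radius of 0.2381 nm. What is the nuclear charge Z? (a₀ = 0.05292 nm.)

2

r_n = n²a₀/Z ⇒ Z = n²a₀/r = 3² × 0.05292 / 0.2381 ≈ 2.00
Z = 2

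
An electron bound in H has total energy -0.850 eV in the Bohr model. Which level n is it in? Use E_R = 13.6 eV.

E_n = −E_R Z²/n² ⇒ n² = E_R Z²/(−E_n) = 13.6 × 1² / 0.850 ≈ 16.00
n = 4

4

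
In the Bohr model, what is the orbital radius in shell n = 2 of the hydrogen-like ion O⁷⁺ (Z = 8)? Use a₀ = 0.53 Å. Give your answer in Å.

r_n = n²a₀/Z = 2² × 0.53 / 8
    = 4 × 0.53 / 8 = 0.27 Å

0.27 Å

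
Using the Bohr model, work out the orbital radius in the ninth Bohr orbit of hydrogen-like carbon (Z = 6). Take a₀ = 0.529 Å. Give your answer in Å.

r_n = n²a₀/Z = 9² × 0.529 / 6
    = 81 × 0.529 / 6 = 7.14 Å

7.14 Å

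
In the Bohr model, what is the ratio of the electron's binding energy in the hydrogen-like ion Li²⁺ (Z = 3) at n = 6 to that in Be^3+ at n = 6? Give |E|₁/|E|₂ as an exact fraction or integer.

9/16

|E| ∝ Z^2 · n^-2
|E|₁/|E|₂ = (3/4)^2 · (6/6)^-2 = 9/16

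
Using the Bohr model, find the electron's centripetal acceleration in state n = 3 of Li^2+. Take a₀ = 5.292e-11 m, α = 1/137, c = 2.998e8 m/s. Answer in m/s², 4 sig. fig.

3.016e22 m/s²

r = n²a₀/Z = 1.588e-10 m, v = Zαc/n = 2.188e6 m/s
a = v²/r = (2.188e6)² / 1.588e-10 = 3.016e22 m/s²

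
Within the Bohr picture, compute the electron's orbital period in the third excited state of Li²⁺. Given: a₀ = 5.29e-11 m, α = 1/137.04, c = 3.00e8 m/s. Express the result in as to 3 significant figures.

r = n²a₀/Z = 4²·5.29e-11/3 = 2.82e-10 m
v = Zαc/n = 3·0.00730·3.00e8/4 = 1.64e6 m/s
T = 2πr/v = 1.08e-15 s = 1080 as

1080 as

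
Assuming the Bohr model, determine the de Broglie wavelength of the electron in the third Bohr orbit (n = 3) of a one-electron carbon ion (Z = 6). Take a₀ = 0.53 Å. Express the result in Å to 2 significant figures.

The Bohr quantisation condition is nλ = 2πr_n.
r_n = n²a₀/Z = 0.80 Å
λ = 2πr_n/n = 2π·0.80/3 = 1.7 Å

1.7 Å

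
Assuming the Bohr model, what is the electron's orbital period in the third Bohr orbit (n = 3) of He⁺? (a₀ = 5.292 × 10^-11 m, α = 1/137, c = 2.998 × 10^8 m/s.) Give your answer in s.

1.026 × 10^-15 s

r = n²a₀/Z = 3²·5.292 × 10^-11/2 = 2.381 × 10^-10 m
v = Zαc/n = 2·0.007299·2.998 × 10^8/3 = 1.459 × 10^6 m/s
T = 2πr/v = 1.026 × 10^-15 s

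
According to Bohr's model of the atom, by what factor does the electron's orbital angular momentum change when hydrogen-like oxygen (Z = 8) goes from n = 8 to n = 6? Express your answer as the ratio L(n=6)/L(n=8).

3/4

L = nℏ depends only on n, so L ∝ n.
L(n=6)/L(n=8) = (6/8)^1 = 3/4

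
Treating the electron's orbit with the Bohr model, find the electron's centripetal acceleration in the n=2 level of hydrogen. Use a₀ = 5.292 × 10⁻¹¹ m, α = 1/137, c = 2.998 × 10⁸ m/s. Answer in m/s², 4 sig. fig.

r = n²a₀/Z = 2.117 × 10⁻¹⁰ m, v = Zαc/n = 1.094 × 10⁶ m/s
a = v²/r = (1.094 × 10⁶)² / 2.117 × 10⁻¹⁰ = 5.656 × 10²¹ m/s²

5.656 × 10²¹ m/s²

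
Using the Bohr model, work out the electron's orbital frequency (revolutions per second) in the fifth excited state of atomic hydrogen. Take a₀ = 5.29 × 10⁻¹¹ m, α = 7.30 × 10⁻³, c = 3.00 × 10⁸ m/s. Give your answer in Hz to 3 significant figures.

r = n²a₀/Z = 1.90 × 10⁻⁹ m, v = Zαc/n = 3.65 × 10⁵ m/s
f = v/(2πr) = 3.05 × 10¹³ Hz

3.05 × 10¹³ Hz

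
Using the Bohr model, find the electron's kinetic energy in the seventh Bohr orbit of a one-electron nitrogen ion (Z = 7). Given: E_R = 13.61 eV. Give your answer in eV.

13.61 eV

For a Coulomb orbit the virial theorem gives K = −E_n.
E_n = −E_R·Z²/n², so K = E_R·Z²/n² = 13.61 × 7²/7² = 13.61 eV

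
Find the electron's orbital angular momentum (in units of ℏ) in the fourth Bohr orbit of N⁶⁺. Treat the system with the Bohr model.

4

L_n = nℏ, so L/ℏ = n = 4.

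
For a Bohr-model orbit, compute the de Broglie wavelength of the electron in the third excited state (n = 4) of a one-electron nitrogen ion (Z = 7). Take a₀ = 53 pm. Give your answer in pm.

The Bohr quantisation condition is nλ = 2πr_n.
r_n = n²a₀/Z = 120 pm
λ = 2πr_n/n = 2π·120/4 = 190 pm

190 pm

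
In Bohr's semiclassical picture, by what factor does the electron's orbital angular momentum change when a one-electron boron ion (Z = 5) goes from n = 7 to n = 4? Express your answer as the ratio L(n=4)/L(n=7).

L = nℏ depends only on n, so L ∝ n.
L(n=4)/L(n=7) = (4/7)^1 = 4/7

4/7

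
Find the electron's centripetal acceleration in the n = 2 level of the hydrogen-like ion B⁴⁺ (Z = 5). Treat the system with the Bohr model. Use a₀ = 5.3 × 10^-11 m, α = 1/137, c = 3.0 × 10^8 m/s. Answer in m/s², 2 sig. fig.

r = n²a₀/Z = 4.2 × 10^-11 m, v = Zαc/n = 5.5 × 10^6 m/s
a = v²/r = (5.5 × 10^6)² / 4.2 × 10^-11 = 7.1 × 10^23 m/s²

7.1 × 10^23 m/s²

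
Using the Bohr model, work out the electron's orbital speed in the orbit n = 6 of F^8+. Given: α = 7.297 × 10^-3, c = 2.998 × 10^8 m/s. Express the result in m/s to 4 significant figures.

3.281 × 10^6 m/s

v_n = Zαc/n = 9 × 0.007297 × 2.998 × 10^8 / 6
    = 3.281 × 10^6 m/s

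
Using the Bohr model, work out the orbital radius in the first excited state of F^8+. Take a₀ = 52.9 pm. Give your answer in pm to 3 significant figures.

23.5 pm

r_n = n²a₀/Z = 2² × 52.9 / 9
    = 4 × 52.9 / 9 = 23.5 pm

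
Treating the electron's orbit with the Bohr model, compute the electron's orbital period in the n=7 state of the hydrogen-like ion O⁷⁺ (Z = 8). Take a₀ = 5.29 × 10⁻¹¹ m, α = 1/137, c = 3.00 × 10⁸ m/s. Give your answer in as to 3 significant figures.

r = n²a₀/Z = 7²·5.29 × 10⁻¹¹/8 = 3.24 × 10⁻¹⁰ m
v = Zαc/n = 8·0.00730·3.00 × 10⁸/7 = 2.50 × 10⁶ m/s
T = 2πr/v = 8.13 × 10⁻¹⁶ s = 813 as

813 as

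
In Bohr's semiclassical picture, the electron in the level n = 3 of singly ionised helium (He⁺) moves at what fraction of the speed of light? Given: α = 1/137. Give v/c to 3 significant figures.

v_n = Zαc/n, so v/c = Zα/n = 2 × 0.00730 / 3 = 0.00487

0.00487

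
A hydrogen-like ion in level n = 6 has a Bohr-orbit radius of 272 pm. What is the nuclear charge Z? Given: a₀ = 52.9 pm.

r_n = n²a₀/Z ⇒ Z = n²a₀/r = 6² × 52.9 / 272 ≈ 7.00
Z = 7

7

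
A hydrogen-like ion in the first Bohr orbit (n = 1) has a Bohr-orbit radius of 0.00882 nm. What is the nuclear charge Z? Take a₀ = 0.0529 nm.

r_n = n²a₀/Z ⇒ Z = n²a₀/r = 1² × 0.0529 / 0.00882 ≈ 6.00
Z = 6

6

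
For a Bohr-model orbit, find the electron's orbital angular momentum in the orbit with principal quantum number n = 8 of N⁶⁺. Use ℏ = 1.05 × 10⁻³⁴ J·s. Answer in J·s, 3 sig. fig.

L_n = nℏ = 8 × 1.05 × 10⁻³⁴ = 8.40 × 10⁻³⁴ J·s

8.40 × 10⁻³⁴ J·s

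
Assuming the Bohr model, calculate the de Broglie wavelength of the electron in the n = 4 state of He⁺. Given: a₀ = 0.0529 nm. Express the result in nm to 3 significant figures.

0.665 nm

The Bohr quantisation condition is nλ = 2πr_n.
r_n = n²a₀/Z = 0.423 nm
λ = 2πr_n/n = 2π·0.423/4 = 0.665 nm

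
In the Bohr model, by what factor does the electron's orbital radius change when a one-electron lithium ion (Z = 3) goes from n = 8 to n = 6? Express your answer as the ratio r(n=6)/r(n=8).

r ∝ Z^-1 · n^2; with Z fixed, r ∝ n^2.
r(n=6)/r(n=8) = (6/8)^2 = 9/16

9/16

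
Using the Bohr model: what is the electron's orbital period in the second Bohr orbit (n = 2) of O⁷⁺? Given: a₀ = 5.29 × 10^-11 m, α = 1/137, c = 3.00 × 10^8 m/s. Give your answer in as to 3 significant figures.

r = n²a₀/Z = 2²·5.29 × 10^-11/8 = 2.65 × 10^-11 m
v = Zαc/n = 8·0.00730·3.00 × 10^8/2 = 8.76 × 10^6 m/s
T = 2πr/v = 1.90 × 10^-17 s = 19.0 as

19.0 as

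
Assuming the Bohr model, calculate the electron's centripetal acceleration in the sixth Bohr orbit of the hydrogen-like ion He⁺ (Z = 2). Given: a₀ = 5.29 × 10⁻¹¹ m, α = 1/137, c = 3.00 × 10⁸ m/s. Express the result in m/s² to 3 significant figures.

r = n²a₀/Z = 9.52 × 10⁻¹⁰ m, v = Zαc/n = 7.30 × 10⁵ m/s
a = v²/r = (7.30 × 10⁵)² / 9.52 × 10⁻¹⁰ = 5.60 × 10²⁰ m/s²

5.60 × 10²⁰ m/s²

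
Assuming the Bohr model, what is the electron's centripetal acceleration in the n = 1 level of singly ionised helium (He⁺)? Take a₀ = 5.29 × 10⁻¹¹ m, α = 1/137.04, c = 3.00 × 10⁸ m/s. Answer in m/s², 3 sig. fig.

7.25 × 10²³ m/s²

r = n²a₀/Z = 2.65 × 10⁻¹¹ m, v = Zαc/n = 4.38 × 10⁶ m/s
a = v²/r = (4.38 × 10⁶)² / 2.65 × 10⁻¹¹ = 7.25 × 10²³ m/s²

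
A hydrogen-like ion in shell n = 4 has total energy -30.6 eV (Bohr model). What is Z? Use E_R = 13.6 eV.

E_n = −E_R Z²/n² ⇒ Z² = −E_n n²/E_R = 30.6 × 4² / 13.6 ≈ 36.00
Z = 6

6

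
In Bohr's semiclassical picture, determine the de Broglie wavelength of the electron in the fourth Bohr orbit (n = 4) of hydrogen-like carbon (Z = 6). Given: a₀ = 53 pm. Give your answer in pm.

The Bohr quantisation condition is nλ = 2πr_n.
r_n = n²a₀/Z = 140 pm
λ = 2πr_n/n = 2π·140/4 = 220 pm

220 pm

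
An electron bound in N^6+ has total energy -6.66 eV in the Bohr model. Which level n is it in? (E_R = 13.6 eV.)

10

E_n = −E_R Z²/n² ⇒ n² = E_R Z²/(−E_n) = 13.6 × 7² / 6.66 ≈ 100.06
n = 10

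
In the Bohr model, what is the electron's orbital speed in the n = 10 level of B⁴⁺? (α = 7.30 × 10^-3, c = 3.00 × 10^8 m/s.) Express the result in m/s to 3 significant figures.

1.09 × 10^6 m/s

v_n = Zαc/n = 5 × 0.00730 × 3.00 × 10^8 / 10
    = 1.09 × 10^6 m/s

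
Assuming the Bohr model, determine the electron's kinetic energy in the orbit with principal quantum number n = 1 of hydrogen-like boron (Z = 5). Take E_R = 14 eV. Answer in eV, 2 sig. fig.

350 eV

For a Coulomb orbit the virial theorem gives K = −E_n.
E_n = −E_R·Z²/n², so K = E_R·Z²/n² = 14 × 5²/1² = 350 eV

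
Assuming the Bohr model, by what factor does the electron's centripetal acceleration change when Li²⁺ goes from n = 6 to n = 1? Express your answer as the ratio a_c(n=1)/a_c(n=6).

1296

a_c ∝ Z^3 · n^-4; with Z fixed, a_c ∝ n^-4.
a_c(n=1)/a_c(n=6) = (1/6)^-4 = 1296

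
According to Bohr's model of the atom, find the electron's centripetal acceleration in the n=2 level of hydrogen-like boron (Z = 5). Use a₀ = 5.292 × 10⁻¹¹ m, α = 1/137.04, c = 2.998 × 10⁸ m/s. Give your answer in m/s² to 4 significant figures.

r = n²a₀/Z = 4.234 × 10⁻¹¹ m, v = Zαc/n = 5.469 × 10⁶ m/s
a = v²/r = (5.469 × 10⁶)² / 4.234 × 10⁻¹¹ = 7.065 × 10²³ m/s²

7.065 × 10²³ m/s²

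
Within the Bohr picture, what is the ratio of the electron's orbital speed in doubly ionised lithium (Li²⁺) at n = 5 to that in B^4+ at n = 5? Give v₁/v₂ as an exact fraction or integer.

3/5

v ∝ Z^1 · n^-1
v₁/v₂ = (3/5)^1 · (5/5)^-1 = 3/5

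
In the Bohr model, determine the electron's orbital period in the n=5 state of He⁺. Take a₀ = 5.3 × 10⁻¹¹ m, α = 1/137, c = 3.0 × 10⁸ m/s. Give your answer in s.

4.8 × 10⁻¹⁵ s

r = n²a₀/Z = 5²·5.3 × 10⁻¹¹/2 = 6.6 × 10⁻¹⁰ m
v = Zαc/n = 2·0.0073·3.0 × 10⁸/5 = 8.8 × 10⁵ m/s
T = 2πr/v = 4.8 × 10⁻¹⁵ s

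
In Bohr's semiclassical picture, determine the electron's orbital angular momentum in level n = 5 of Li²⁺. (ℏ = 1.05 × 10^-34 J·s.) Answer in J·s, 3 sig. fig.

L_n = nℏ = 5 × 1.05 × 10^-34 = 5.25 × 10^-34 J·s

5.25 × 10^-34 J·s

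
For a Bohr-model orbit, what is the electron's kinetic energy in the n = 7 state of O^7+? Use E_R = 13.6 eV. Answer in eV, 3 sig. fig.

For a Coulomb orbit the virial theorem gives K = −E_n.
E_n = −E_R·Z²/n², so K = E_R·Z²/n² = 13.6 × 8²/7² = 17.8 eV

17.8 eV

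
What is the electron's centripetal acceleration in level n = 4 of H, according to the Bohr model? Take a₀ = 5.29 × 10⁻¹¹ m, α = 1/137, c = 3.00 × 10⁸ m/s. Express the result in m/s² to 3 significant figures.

r = n²a₀/Z = 8.46 × 10⁻¹⁰ m, v = Zαc/n = 5.47 × 10⁵ m/s
a = v²/r = (5.47 × 10⁵)² / 8.46 × 10⁻¹⁰ = 3.54 × 10²⁰ m/s²

3.54 × 10²⁰ m/s²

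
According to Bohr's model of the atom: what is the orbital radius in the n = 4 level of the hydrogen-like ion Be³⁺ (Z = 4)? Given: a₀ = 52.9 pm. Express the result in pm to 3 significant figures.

r_n = n²a₀/Z = 4² × 52.9 / 4
    = 16 × 52.9 / 4 = 212 pm

212 pm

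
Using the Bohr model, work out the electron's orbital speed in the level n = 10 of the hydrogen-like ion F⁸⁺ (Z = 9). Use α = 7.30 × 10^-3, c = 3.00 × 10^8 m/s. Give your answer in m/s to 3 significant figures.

1.97 × 10^6 m/s

v_n = Zαc/n = 9 × 0.00730 × 3.00 × 10^8 / 10
    = 1.97 × 10^6 m/s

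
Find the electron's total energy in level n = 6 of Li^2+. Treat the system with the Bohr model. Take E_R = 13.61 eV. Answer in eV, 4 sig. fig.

E_n = −E_R·Z²/n² = −13.61 × 3²/6² = -3.402 eV

-3.402 eV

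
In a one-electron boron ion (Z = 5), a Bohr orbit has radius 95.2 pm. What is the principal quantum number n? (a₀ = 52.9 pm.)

r_n = n²a₀/Z ⇒ n² = rZ/a₀ = 95.2 × 5 / 52.9 ≈ 9.00
n = 3

3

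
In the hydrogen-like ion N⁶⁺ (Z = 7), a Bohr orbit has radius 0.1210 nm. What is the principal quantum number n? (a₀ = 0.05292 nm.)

r_n = n²a₀/Z ⇒ n² = rZ/a₀ = 0.1210 × 7 / 0.05292 ≈ 16.01
n = 4

4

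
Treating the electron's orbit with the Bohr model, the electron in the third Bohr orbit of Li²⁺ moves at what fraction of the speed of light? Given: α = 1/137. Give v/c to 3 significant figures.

0.00730

v_n = Zαc/n, so v/c = Zα/n = 3 × 0.00730 / 3 = 0.00730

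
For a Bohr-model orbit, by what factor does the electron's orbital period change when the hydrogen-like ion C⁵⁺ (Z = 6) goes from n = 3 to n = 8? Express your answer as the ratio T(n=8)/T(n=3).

512/27

T ∝ Z^-2 · n^3; with Z fixed, T ∝ n^3.
T(n=8)/T(n=3) = (8/3)^3 = 512/27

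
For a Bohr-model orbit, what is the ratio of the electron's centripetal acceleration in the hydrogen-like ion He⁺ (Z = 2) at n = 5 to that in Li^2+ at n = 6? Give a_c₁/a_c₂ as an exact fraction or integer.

384/625

a_c ∝ Z^3 · n^-4
a_c₁/a_c₂ = (2/3)^3 · (5/6)^-4 = 384/625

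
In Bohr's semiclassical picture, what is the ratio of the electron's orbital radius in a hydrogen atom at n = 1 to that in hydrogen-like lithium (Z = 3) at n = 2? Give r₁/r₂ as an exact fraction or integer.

3/4

r ∝ Z^-1 · n^2
r₁/r₂ = (1/3)^-1 · (1/2)^2 = 3/4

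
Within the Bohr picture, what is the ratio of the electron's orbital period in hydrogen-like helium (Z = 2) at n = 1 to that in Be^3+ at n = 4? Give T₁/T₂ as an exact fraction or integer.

1/16

T ∝ Z^-2 · n^3
T₁/T₂ = (2/4)^-2 · (1/4)^3 = 1/16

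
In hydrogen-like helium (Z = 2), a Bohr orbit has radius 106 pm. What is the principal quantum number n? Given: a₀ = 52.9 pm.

2

r_n = n²a₀/Z ⇒ n² = rZ/a₀ = 106 × 2 / 52.9 ≈ 4.01
n = 2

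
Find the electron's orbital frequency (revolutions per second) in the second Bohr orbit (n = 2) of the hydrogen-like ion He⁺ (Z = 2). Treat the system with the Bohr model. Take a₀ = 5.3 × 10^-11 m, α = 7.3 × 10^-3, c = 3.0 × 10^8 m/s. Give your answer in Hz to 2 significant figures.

3.3 × 10^15 Hz

r = n²a₀/Z = 1.1 × 10^-10 m, v = Zαc/n = 2.2 × 10^6 m/s
f = v/(2πr) = 3.3 × 10^15 Hz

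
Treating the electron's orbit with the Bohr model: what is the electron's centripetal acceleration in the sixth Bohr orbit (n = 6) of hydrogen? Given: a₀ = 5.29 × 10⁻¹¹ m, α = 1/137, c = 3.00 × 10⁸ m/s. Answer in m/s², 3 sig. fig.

r = n²a₀/Z = 1.90 × 10⁻⁹ m, v = Zαc/n = 3.65 × 10⁵ m/s
a = v²/r = (3.65 × 10⁵)² / 1.90 × 10⁻⁹ = 6.99 × 10¹⁹ m/s²

6.99 × 10¹⁹ m/s²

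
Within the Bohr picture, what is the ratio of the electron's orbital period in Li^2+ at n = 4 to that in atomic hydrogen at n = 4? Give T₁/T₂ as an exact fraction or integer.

T ∝ Z^-2 · n^3
T₁/T₂ = (3/1)^-2 · (4/4)^3 = 1/9

1/9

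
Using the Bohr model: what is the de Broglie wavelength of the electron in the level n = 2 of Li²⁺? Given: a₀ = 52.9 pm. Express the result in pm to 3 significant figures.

The Bohr quantisation condition is nλ = 2πr_n.
r_n = n²a₀/Z = 70.5 pm
λ = 2πr_n/n = 2π·70.5/2 = 222 pm

222 pm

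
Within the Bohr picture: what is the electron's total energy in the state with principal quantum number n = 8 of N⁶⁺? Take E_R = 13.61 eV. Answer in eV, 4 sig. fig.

E_n = −E_R·Z²/n² = −13.61 × 7²/8² = -10.42 eV

-10.42 eV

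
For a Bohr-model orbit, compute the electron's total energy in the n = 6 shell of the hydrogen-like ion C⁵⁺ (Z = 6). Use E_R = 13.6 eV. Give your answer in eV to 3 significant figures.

E_n = −E_R·Z²/n² = −13.6 × 6²/6² = -13.6 eV

-13.6 eV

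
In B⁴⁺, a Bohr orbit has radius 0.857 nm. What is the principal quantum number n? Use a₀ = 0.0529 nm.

9

r_n = n²a₀/Z ⇒ n² = rZ/a₀ = 0.857 × 5 / 0.0529 ≈ 81.00
n = 9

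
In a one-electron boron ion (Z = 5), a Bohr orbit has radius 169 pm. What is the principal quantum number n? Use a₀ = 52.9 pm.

4

r_n = n²a₀/Z ⇒ n² = rZ/a₀ = 169 × 5 / 52.9 ≈ 15.97
n = 4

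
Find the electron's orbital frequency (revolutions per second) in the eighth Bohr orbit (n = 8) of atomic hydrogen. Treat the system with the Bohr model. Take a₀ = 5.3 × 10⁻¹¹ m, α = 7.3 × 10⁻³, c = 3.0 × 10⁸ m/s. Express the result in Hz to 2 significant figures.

1.3 × 10¹³ Hz

r = n²a₀/Z = 3.4 × 10⁻⁹ m, v = Zαc/n = 2.7 × 10⁵ m/s
f = v/(2πr) = 1.3 × 10¹³ Hz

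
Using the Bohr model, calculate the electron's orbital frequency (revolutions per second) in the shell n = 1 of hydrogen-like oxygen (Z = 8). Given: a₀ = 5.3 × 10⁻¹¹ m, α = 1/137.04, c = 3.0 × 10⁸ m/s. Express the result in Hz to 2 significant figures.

4.2 × 10¹⁷ Hz

r = n²a₀/Z = 6.6 × 10⁻¹² m, v = Zαc/n = 1.8 × 10⁷ m/s
f = v/(2πr) = 4.2 × 10¹⁷ Hz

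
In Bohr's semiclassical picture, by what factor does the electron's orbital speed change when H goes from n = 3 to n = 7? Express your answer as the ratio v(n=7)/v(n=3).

3/7

v ∝ Z^1 · n^-1; with Z fixed, v ∝ n^-1.
v(n=7)/v(n=3) = (7/3)^-1 = 3/7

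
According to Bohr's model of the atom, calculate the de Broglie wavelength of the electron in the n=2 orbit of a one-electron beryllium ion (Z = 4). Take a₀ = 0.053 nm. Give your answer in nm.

0.17 nm

The Bohr quantisation condition is nλ = 2πr_n.
r_n = n²a₀/Z = 0.053 nm
λ = 2πr_n/n = 2π·0.053/2 = 0.17 nm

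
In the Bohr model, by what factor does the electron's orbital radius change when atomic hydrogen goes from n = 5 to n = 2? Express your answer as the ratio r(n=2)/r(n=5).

r ∝ Z^-1 · n^2; with Z fixed, r ∝ n^2.
r(n=2)/r(n=5) = (2/5)^2 = 4/25

4/25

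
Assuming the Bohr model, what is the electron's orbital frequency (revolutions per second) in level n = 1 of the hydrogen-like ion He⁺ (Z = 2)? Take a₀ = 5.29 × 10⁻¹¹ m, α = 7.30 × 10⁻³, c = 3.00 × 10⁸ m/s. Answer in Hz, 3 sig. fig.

2.64 × 10¹⁶ Hz

r = n²a₀/Z = 2.65 × 10⁻¹¹ m, v = Zαc/n = 4.38 × 10⁶ m/s
f = v/(2πr) = 2.64 × 10¹⁶ Hz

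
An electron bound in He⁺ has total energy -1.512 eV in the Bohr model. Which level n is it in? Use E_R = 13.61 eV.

E_n = −E_R Z²/n² ⇒ n² = E_R Z²/(−E_n) = 13.61 × 2² / 1.512 ≈ 36.01
n = 6

6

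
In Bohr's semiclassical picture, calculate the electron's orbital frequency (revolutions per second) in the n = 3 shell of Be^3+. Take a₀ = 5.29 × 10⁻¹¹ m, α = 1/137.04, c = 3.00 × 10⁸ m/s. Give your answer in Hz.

3.90 × 10¹⁵ Hz

r = n²a₀/Z = 1.19 × 10⁻¹⁰ m, v = Zαc/n = 2.92 × 10⁶ m/s
f = v/(2πr) = 3.90 × 10¹⁵ Hz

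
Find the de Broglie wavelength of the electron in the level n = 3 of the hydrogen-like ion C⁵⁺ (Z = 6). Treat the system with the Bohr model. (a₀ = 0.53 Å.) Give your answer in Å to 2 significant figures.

1.7 Å

The Bohr quantisation condition is nλ = 2πr_n.
r_n = n²a₀/Z = 0.80 Å
λ = 2πr_n/n = 2π·0.80/3 = 1.7 Å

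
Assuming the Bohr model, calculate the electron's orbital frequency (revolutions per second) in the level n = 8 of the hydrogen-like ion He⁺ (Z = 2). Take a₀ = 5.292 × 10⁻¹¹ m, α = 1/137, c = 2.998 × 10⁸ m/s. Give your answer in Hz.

5.142 × 10¹³ Hz

r = n²a₀/Z = 1.693 × 10⁻⁹ m, v = Zαc/n = 5.471 × 10⁵ m/s
f = v/(2πr) = 5.142 × 10¹³ Hz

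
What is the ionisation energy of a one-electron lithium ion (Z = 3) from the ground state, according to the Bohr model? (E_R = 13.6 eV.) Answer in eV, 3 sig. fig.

E_n = −E_R·Z²/n² = −13.6 × 3²/1² eV = -122 eV
Ionisation energy = −E_n = 122 eV

122 eV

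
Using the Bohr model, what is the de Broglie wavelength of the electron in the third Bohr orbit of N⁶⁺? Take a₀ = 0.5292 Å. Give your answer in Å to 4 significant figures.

1.425 Å

The Bohr quantisation condition is nλ = 2πr_n.
r_n = n²a₀/Z = 0.6804 Å
λ = 2πr_n/n = 2π·0.6804/3 = 1.425 Å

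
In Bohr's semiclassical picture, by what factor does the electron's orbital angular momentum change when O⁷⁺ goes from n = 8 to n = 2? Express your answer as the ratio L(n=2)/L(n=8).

L = nℏ depends only on n, so L ∝ n.
L(n=2)/L(n=8) = (2/8)^1 = 1/4

1/4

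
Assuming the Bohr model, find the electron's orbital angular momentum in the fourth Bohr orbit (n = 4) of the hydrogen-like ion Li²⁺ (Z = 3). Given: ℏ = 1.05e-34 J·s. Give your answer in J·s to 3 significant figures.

L_n = nℏ = 4 × 1.05e-34 = 4.20e-34 J·s

4.20e-34 J·s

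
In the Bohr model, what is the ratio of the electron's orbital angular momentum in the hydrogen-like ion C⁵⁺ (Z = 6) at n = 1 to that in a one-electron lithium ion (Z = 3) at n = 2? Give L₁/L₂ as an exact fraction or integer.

L = nℏ is independent of Z.
L₁/L₂ = n₁/n₂ = 1/2 = 1/2

1/2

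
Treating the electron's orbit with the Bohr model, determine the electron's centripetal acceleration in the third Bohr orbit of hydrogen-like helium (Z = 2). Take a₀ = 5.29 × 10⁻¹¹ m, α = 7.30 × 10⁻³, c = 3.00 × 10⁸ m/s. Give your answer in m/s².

8.95 × 10²¹ m/s²

r = n²a₀/Z = 2.38 × 10⁻¹⁰ m, v = Zαc/n = 1.46 × 10⁶ m/s
a = v²/r = (1.46 × 10⁶)² / 2.38 × 10⁻¹⁰ = 8.95 × 10²¹ m/s²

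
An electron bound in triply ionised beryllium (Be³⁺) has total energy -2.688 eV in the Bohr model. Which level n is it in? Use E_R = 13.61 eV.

9

E_n = −E_R Z²/n² ⇒ n² = E_R Z²/(−E_n) = 13.61 × 4² / 2.688 ≈ 81.01
n = 9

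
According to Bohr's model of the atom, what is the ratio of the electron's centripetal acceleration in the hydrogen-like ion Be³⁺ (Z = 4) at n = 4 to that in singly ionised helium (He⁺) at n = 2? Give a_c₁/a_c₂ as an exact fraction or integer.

1/2

a_c ∝ Z^3 · n^-4
a_c₁/a_c₂ = (4/2)^3 · (4/2)^-4 = 1/2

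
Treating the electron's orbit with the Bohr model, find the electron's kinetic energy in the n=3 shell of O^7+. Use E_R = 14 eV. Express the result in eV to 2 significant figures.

100 eV

For a Coulomb orbit the virial theorem gives K = −E_n.
E_n = −E_R·Z²/n², so K = E_R·Z²/n² = 14 × 8²/3² = 100 eV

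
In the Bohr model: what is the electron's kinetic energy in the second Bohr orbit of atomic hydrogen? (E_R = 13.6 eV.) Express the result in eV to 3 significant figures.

3.40 eV

For a Coulomb orbit the virial theorem gives K = −E_n.
E_n = −E_R·Z²/n², so K = E_R·Z²/n² = 13.6 × 1²/2² = 3.40 eV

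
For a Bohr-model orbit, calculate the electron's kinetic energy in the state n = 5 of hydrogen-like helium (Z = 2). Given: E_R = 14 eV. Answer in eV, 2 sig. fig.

For a Coulomb orbit the virial theorem gives K = −E_n.
E_n = −E_R·Z²/n², so K = E_R·Z²/n² = 14 × 2²/5² = 2.2 eV

2.2 eV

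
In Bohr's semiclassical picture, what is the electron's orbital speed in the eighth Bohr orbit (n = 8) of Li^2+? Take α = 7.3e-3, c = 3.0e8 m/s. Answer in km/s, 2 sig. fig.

v_n = Zαc/n = 3 × 0.0073 × 3.0e8 / 8
    = 820 km/s

820 km/s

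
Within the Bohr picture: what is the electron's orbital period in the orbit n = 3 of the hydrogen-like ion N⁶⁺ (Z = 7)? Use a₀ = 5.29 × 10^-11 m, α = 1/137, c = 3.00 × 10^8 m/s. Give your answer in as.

r = n²a₀/Z = 3²·5.29 × 10^-11/7 = 6.80 × 10^-11 m
v = Zαc/n = 7·0.00730·3.00 × 10^8/3 = 5.11 × 10^6 m/s
T = 2πr/v = 8.36 × 10^-17 s = 83.6 as

83.6 as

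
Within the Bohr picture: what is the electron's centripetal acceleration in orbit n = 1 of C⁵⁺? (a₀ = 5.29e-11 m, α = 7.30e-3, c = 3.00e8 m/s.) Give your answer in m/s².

1.96e25 m/s²

r = n²a₀/Z = 8.82e-12 m, v = Zαc/n = 1.31e7 m/s
a = v²/r = (1.31e7)² / 8.82e-12 = 1.96e25 m/s²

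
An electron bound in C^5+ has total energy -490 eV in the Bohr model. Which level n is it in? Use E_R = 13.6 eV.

1

E_n = −E_R Z²/n² ⇒ n² = E_R Z²/(−E_n) = 13.6 × 6² / 490 ≈ 1.00
n = 1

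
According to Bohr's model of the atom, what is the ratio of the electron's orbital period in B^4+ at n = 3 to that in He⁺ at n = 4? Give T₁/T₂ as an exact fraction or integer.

T ∝ Z^-2 · n^3
T₁/T₂ = (5/2)^-2 · (3/4)^3 = 27/400

27/400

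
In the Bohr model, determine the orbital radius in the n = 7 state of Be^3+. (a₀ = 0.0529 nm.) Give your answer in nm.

r_n = n²a₀/Z = 7² × 0.0529 / 4
    = 49 × 0.0529 / 4 = 0.648 nm

0.648 nm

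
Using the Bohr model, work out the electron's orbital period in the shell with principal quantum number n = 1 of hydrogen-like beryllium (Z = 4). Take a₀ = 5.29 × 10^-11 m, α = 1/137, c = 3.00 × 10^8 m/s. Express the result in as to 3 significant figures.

r = n²a₀/Z = 1²·5.29 × 10^-11/4 = 1.32 × 10^-11 m
v = Zαc/n = 4·0.00730·3.00 × 10^8/1 = 8.76 × 10^6 m/s
T = 2πr/v = 9.49 × 10^-18 s = 9.49 as

9.49 as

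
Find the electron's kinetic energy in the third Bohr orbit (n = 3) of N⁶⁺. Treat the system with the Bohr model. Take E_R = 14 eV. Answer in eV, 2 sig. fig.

76 eV

For a Coulomb orbit the virial theorem gives K = −E_n.
E_n = −E_R·Z²/n², so K = E_R·Z²/n² = 14 × 7²/3² = 76 eV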